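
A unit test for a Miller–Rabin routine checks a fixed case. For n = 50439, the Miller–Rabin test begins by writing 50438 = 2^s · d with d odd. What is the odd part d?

Halving: 50438 → 25219; 25219 is odd.
So 50438 = 2^1 · 25219.

25219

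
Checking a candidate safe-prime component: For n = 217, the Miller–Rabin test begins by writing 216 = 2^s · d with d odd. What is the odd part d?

Halving: 216 → 108 → 54 → 27; 27 is odd.
So 216 = 2^3 · 27.

27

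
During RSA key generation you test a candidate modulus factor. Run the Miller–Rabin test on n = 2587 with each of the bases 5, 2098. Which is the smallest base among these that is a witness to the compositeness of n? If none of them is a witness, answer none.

5

n − 1 = 2586 = 2^1 · 1293, so s = 1 and d = 1293.
Base 5: x_0 = 5^1293 mod 2587 = 1695. x_0 ∉ {1, 2586} and s = 1, so 5 is a Miller–Rabin witness and 2587 is composite.
Base 2098: x_0 = 2098^1293 mod 2587 = 226. x_0 ∉ {1, 2586} and s = 1, so 2098 is a Miller–Rabin witness and 2587 is composite.
The smallest witness among the given bases is 5.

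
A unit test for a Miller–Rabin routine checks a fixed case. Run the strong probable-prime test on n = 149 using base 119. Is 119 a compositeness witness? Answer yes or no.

n − 1 = 148 = 2^2 · 37, so s = 2 and d = 37.
x_0 = 119^37 mod 149 = 148.
x_0 = 148 ≡ −1, so 119 is not a witness.

no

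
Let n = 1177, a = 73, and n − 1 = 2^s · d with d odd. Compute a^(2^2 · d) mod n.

977

n − 1 = 1176 = 2^3 · 147, so s = 3 and d = 147.
x_0 = 73^147 mod 1177 = 336.
x_1 = 336^2 mod 1177 = 1081.
x_2 = 1081^2 mod 1177 = 977.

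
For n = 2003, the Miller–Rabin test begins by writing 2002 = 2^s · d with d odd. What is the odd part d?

1001

Halving: 2002 → 1001; 1001 is odd.
So 2002 = 2^1 · 1001.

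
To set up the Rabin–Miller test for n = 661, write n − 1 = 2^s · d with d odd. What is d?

Halving: 660 → 330 → 165; 165 is odd.
So 660 = 2^2 · 165.

165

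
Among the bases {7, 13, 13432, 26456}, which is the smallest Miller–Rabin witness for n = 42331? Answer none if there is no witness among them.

none

n − 1 = 42330 = 2^1 · 21165, so s = 1 and d = 21165.
Base 7: x_0 = 7^21165 mod 42331 = 42330. x_0 = 42330 ≡ −1, so 7 is not a witness.
Base 13: x_0 = 13^21165 mod 42331 = 1. x_0 = 1, so 13 is not a witness.
Base 13432: x_0 = 13432^21165 mod 42331 = 42330. x_0 = 42330 ≡ −1, so 13432 is not a witness.
Base 26456: x_0 = 26456^21165 mod 42331 = 42330. x_0 = 42330 ≡ −1, so 26456 is not a witness.
No listed base is a witness for 42331.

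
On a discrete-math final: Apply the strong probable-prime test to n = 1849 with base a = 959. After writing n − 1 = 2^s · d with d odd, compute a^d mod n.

1678

n − 1 = 1848 = 2^3 · 231, so s = 3 and d = 231.
959^231 mod 1849 = 1678.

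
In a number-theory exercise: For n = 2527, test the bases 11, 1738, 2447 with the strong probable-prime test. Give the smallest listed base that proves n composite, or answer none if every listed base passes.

n − 1 = 2526 = 2^1 · 1263, so s = 1 and d = 1263.
Base 11: x_0 = 11^1263 mod 2527 = 1464. x_0 ∉ {1, 2526} and s = 1, so 11 is a Miller–Rabin witness and 2527 is composite.
Base 1738: x_0 = 1738^1263 mod 2527 = 1793. x_0 ∉ {1, 2526} and s = 1, so 1738 is a Miller–Rabin witness and 2527 is composite.
Base 2447: x_0 = 2447^1263 mod 2527 = 2444. x_0 ∉ {1, 2526} and s = 1, so 2447 is a Miller–Rabin witness and 2527 is composite.
The smallest witness among the given bases is 11.

11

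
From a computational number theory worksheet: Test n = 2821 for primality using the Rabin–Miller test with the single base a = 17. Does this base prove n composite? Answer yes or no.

n − 1 = 2820 = 2^2 · 705, so s = 2 and d = 705.
Repeated squaring mod 2821: 17^1 ≡ 17, 17^2 ≡ 289, 17^4 ≡ 1712, 17^8 ≡ 2746, 17^16 ≡ 2804, 17^32 ≡ 289, 17^64 ≡ 1712, 17^128 ≡ 2746, 17^256 ≡ 2804, 17^512 ≡ 289.
705 = 512 + 128 + 64 + 1, so 17^705 ≡ 289·2746·1712·17 ≡ 2820 (mod 2821).
x_0 = 17^705 mod 2821 = 2820.
x_0 = 2820 ≡ −1, so 17 is not a witness.

no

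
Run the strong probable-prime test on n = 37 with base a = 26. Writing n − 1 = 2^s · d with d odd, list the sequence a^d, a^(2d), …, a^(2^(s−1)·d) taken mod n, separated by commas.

1, 1

n − 1 = 36 = 2^2 · 9, so s = 2 and d = 9.
x_0 = 26^9 mod 37 = 1.
x_1 = 1^2 mod 37 = 1.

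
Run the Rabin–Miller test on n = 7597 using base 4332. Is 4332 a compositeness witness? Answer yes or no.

n − 1 = 7596 = 2^2 · 1899, so s = 2 and d = 1899.
x_0 = 4332^1899 mod 7597 = 5752.
x_0 is neither 1 nor 7596, so continue squaring.
x_1 = 5752^2 mod 7597 = 569.
Reached i = s−1 = 1 without hitting −1: 4332 is a Miller–Rabin witness and 7597 is composite.

yes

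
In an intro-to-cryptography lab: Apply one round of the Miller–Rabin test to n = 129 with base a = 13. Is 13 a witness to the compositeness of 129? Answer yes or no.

yes

n − 1 = 128 = 2^7 · 1, so s = 7 and d = 1.
x_0 = 13^1 mod 129 = 13.
x_0 is neither 1 nor 128, so continue squaring.
x_1 = 13^2 mod 129 = 40.
x_2 = 40^2 mod 129 = 52.
x_3 = 52^2 mod 129 = 124.
x_4 = 124^2 mod 129 = 25.
x_5 = 25^2 mod 129 = 109.
x_6 = 109^2 mod 129 = 13.
Reached i = s−1 = 6 without hitting −1: 13 is a Miller–Rabin witness and 129 is composite.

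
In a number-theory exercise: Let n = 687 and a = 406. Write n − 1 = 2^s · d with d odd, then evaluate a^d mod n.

52

n − 1 = 686 = 2^1 · 343, so s = 1 and d = 343.
Repeated squaring mod 687: 406^1 ≡ 406, 406^2 ≡ 643, 406^4 ≡ 562, 406^8 ≡ 511, 406^16 ≡ 61, 406^32 ≡ 286, 406^64 ≡ 43, 406^128 ≡ 475, 406^256 ≡ 289.
343 = 256 + 64 + 16 + 4 + 2 + 1, so 406^343 ≡ 289·43·61·562·643·406 ≡ 52 (mod 687).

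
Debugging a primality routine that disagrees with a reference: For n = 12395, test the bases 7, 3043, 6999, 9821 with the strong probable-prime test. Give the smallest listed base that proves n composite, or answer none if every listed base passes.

n − 1 = 12394 = 2^1 · 6197, so s = 1 and d = 6197.
Base 7: x_0 = 7^6197 mod 12395 = 2932. x_0 ∉ {1, 12394} and s = 1, so 7 is a Miller–Rabin witness and 12395 is composite.
Base 3043: x_0 = 3043^6197 mod 12395 = 8248. x_0 ∉ {1, 12394} and s = 1, so 3043 is a Miller–Rabin witness and 12395 is composite.
Base 6999: x_0 = 6999^6197 mod 12395 = 8109. x_0 ∉ {1, 12394} and s = 1, so 6999 is a Miller–Rabin witness and 12395 is composite.
Base 9821: x_0 = 9821^6197 mod 12395 = 11651. x_0 ∉ {1, 12394} and s = 1, so 9821 is a Miller–Rabin witness and 12395 is composite.
The smallest witness among the given bases is 7.

7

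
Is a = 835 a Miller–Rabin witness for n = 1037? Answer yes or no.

n − 1 = 1036 = 2^2 · 259, so s = 2 and d = 259.
x_0 = 835^259 mod 1037 = 25.
x_0 is neither 1 nor 1036, so continue squaring.
x_1 = 25^2 mod 1037 = 625.
Reached i = s−1 = 1 without hitting −1: 835 is a Miller–Rabin witness and 1037 is composite.

yes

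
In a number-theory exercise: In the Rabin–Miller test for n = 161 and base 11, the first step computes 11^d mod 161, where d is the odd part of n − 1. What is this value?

51

n − 1 = 160 = 2^5 · 5, so s = 5 and d = 5.
11^5 mod 161 = 51.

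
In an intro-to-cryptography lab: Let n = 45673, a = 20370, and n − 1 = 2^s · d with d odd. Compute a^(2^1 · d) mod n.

n − 1 = 45672 = 2^3 · 5709, so s = 3 and d = 5709.
x_0 = 20370^5709 mod 45673 = 14021.
x_1 = 14021^2 mod 45673 = 11849.

11849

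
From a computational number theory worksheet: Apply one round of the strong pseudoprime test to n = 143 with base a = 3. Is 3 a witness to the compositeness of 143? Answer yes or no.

n − 1 = 142 = 2^1 · 71, so s = 1 and d = 71.
Repeated squaring mod 143: 3^1 ≡ 3, 3^2 ≡ 9, 3^4 ≡ 81, 3^8 ≡ 126, 3^16 ≡ 3, 3^32 ≡ 9, 3^64 ≡ 81.
71 = 64 + 4 + 2 + 1, so 3^71 ≡ 81·81·9·3 ≡ 113 (mod 143).
x_0 = 3^71 mod 143 = 113.
x_0 ∉ {1, 142} and s = 1, so 3 is a Miller–Rabin witness and 143 is composite.

yes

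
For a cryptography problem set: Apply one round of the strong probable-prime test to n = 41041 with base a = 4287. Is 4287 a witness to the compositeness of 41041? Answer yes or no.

n − 1 = 41040 = 2^4 · 2565, so s = 4 and d = 2565.
x_0 = 4287^2565 mod 41041 = 41040.
x_0 = 41040 ≡ −1, so 4287 is not a witness.

no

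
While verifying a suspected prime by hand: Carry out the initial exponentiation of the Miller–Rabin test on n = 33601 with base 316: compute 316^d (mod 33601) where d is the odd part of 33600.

1

n − 1 = 33600 = 2^6 · 525, so s = 6 and d = 525.
Repeated squaring mod 33601: 316^1 ≡ 316, 316^2 ≡ 32654, 316^4 ≡ 23183, 316^8 ≡ 3494, 316^16 ≡ 10873, 316^32 ≡ 13811, 316^64 ≡ 24445, 316^128 ≡ 31442, 316^256 ≡ 24343, 316^512 ≡ 28014.
525 = 512 + 8 + 4 + 1, so 316^525 ≡ 28014·3494·23183·316 ≡ 1 (mod 33601).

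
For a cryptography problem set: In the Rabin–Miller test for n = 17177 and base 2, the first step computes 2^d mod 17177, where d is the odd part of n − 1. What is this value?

1250

n − 1 = 17176 = 2^3 · 2147, so s = 3 and d = 2147.
Repeated squaring mod 17177: 2^1 ≡ 2, 2^2 ≡ 4, 2^4 ≡ 16, 2^8 ≡ 256, 2^16 ≡ 14005, 2^32 ≡ 13039, 2^64 ≡ 14752, 2^128 ≡ 6091, 2^256 ≡ 15138, 2^512 ≡ 687, 2^1024 ≡ 8190, 2^2048 ≡ 17092.
2147 = 2048 + 64 + 32 + 2 + 1, so 2^2147 ≡ 17092·14752·13039·4·2 ≡ 1250 (mod 17177).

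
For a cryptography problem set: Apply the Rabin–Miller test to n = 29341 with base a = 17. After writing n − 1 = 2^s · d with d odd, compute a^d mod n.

n − 1 = 29340 = 2^2 · 7335, so s = 2 and d = 7335.
Repeated squaring mod 29341: 17^1 ≡ 17, 17^2 ≡ 289, 17^4 ≡ 24839, 17^8 ≡ 22714, 17^16 ≡ 22993, 17^32 ≡ 11911, 17^64 ≡ 8186, 17^128 ≡ 25093, 17^256 ≡ 789, 17^512 ≡ 6360, 17^1024 ≡ 17702, 17^2048 ≡ 28265, 17^4096 ≡ 13477.
7335 = 4096 + 2048 + 1024 + 128 + 32 + 4 + 2 + 1, so 17^7335 ≡ 13477·28265·17702·25093·11911·24839·289·17 ≡ 23230 (mod 29341).

23230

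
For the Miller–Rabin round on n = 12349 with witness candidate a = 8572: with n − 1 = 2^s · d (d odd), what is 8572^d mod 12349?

12058

n − 1 = 12348 = 2^2 · 3087, so s = 2 and d = 3087.
By repeated squaring, 8572^3087 ≡ 12058 (mod 12349).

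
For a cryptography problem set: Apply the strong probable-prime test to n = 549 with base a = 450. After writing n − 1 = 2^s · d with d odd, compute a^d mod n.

n − 1 = 548 = 2^2 · 137, so s = 2 and d = 137.
450^137 mod 549 = 207.

207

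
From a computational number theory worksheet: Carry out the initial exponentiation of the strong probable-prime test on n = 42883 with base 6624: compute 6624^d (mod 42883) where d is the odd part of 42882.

12729

n − 1 = 42882 = 2^1 · 21441, so s = 1 and d = 21441.
Repeated squaring mod 42883: 6624^1 ≡ 6624, 6624^2 ≡ 8067, 6624^4 ≡ 22978, 6624^8 ≡ 12988, 6624^16 ≡ 29305, 6624^32 ≡ 8067, 6624^64 ≡ 22978, 6624^128 ≡ 12988, 6624^256 ≡ 29305, 6624^512 ≡ 8067, 6624^1024 ≡ 22978, 6624^2048 ≡ 12988, 6624^4096 ≡ 29305, 6624^8192 ≡ 8067, 6624^16384 ≡ 22978.
21441 = 16384 + 4096 + 512 + 256 + 128 + 64 + 1, so 6624^21441 ≡ 22978·29305·8067·29305·12988·22978·6624 ≡ 12729 (mod 42883).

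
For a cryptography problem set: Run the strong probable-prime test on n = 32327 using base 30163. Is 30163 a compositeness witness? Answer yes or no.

n − 1 = 32326 = 2^1 · 16163, so s = 1 and d = 16163.
x_0 = 30163^16163 mod 32327 = 32326.
x_0 = 32326 ≡ −1, so 30163 is not a witness.

no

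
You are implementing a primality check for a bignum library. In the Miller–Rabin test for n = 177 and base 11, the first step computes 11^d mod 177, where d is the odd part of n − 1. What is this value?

n − 1 = 176 = 2^4 · 11, so s = 4 and d = 11.
11^11 mod 177 = 77.

77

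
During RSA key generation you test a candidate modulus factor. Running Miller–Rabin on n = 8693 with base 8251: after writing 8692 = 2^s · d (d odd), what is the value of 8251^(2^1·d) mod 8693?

n − 1 = 8692 = 2^2 · 2173, so s = 2 and d = 2173.
Repeated squaring mod 8693: 8251^1 ≡ 8251, 8251^2 ≡ 4118, 8251^4 ≡ 6574, 8251^8 ≡ 4573, 8251^16 ≡ 5664, 8251^32 ≡ 3726, 8251^64 ≡ 355, 8251^128 ≡ 4323, 8251^256 ≡ 7072, 8251^512 ≡ 2355, 8251^1024 ≡ 8584, 8251^2048 ≡ 3188.
2173 = 2048 + 64 + 32 + 16 + 8 + 4 + 1, so 8251^2173 ≡ 3188·355·3726·5664·4573·6574·8251 ≡ 8692 (mod 8693).
x_0 = 8692.
x_1 = 8692^2 mod 8693 = 1.

1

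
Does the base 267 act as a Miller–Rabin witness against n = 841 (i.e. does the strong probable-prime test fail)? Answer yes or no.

n − 1 = 840 = 2^3 · 105, so s = 3 and d = 105.
x_0 = 267^105 mod 841 = 840.
x_0 = 840 ≡ −1, so 267 is not a witness.

no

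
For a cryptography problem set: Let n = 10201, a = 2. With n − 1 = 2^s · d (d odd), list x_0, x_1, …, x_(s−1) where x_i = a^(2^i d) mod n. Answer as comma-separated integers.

n − 1 = 10200 = 2^3 · 1275, so s = 3 and d = 1275.
x_0 = 2^1275 mod 10201 = 8272.
x_1 = 8272^2 mod 10201 = 7877.
x_2 = 7877^2 mod 10201 = 4647.

8272, 7877, 4647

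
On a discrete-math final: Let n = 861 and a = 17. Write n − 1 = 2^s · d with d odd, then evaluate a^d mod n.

n − 1 = 860 = 2^2 · 215, so s = 2 and d = 215.
17^215 mod 861 = 782.

782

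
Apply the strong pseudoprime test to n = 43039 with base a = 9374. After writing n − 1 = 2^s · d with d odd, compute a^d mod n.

24503

n − 1 = 43038 = 2^1 · 21519, so s = 1 and d = 21519.
9374^21519 mod 43039 = 24503.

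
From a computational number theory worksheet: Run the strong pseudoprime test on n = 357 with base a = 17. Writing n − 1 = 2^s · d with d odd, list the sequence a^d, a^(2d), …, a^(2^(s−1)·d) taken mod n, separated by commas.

n − 1 = 356 = 2^2 · 89, so s = 2 and d = 89.
x_0 = 17^89 mod 357 = 68.
x_1 = 68^2 mod 357 = 340.

68, 340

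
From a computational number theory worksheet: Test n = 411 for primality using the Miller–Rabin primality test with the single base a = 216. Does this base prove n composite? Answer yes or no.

n − 1 = 410 = 2^1 · 205, so s = 1 and d = 205.
x_0 = 216^205 mod 411 = 195.
x_0 ∉ {1, 410} and s = 1, so 216 is a Miller–Rabin witness and 411 is composite.

yes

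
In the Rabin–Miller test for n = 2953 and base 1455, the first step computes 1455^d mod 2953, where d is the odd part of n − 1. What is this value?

2497

n − 1 = 2952 = 2^3 · 369, so s = 3 and d = 369.
1455^369 mod 2953 = 2497.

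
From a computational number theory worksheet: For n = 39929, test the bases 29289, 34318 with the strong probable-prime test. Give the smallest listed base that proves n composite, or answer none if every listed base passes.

none

n − 1 = 39928 = 2^3 · 4991, so s = 3 and d = 4991.
Base 29289: x_0 = 29289^4991 mod 39929 = 20394. x_0 is neither 1 nor 39928, so continue squaring. x_1 = 20394^2 mod 39929 = 14772. x_2 = 14772^2 mod 39929 = 39928. x_2 ≡ −1, so 29289 is not a witness.
Base 34318: x_0 = 34318^4991 mod 39929 = 20394. x_0 is neither 1 nor 39928, so continue squaring. x_1 = 20394^2 mod 39929 = 14772. x_2 = 14772^2 mod 39929 = 39928. x_2 ≡ −1, so 34318 is not a witness.
No listed base is a witness for 39929.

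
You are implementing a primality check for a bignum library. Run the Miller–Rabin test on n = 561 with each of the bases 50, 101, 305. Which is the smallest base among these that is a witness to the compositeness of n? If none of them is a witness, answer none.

none

n − 1 = 560 = 2^4 · 35, so s = 4 and d = 35.
Base 50: x_0 = 50^35 mod 561 = 560. x_0 = 560 ≡ −1, so 50 is not a witness.
Base 101: x_0 = 101^35 mod 561 = 560. x_0 = 560 ≡ −1, so 101 is not a witness.
Base 305: x_0 = 305^35 mod 561 = 560. x_0 = 560 ≡ −1, so 305 is not a witness.
No listed base is a witness for 561.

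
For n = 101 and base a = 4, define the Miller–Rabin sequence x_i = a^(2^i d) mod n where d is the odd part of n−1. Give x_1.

n − 1 = 100 = 2^2 · 25, so s = 2 and d = 25.
x_0 = 4^25 mod 101 = 100.
x_1 = 100^2 mod 101 = 1.

1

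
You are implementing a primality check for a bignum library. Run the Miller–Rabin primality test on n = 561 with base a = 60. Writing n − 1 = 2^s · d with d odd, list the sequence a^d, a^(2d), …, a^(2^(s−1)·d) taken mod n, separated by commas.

n − 1 = 560 = 2^4 · 35, so s = 4 and d = 35.
x_0 = 60^35 mod 561 = 474.
x_1 = 474^2 mod 561 = 276.
x_2 = 276^2 mod 561 = 441.
x_3 = 441^2 mod 561 = 375.

474, 276, 441, 375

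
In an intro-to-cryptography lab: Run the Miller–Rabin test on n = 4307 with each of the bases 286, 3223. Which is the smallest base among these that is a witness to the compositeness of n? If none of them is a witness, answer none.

n − 1 = 4306 = 2^1 · 2153, so s = 1 and d = 2153.
Base 286: x_0 = 286^2153 mod 4307 = 2167. x_0 ∉ {1, 4306} and s = 1, so 286 is a Miller–Rabin witness and 4307 is composite.
Base 3223: x_0 = 3223^2153 mod 4307 = 334. x_0 ∉ {1, 4306} and s = 1, so 3223 is a Miller–Rabin witness and 4307 is composite.
The smallest witness among the given bases is 286.

286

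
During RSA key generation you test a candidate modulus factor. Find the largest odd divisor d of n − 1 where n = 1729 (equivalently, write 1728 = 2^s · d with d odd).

27

Halving: 1728 → 864 → 432 → 216 → 108 → 54 → 27; 27 is odd.
So 1728 = 2^6 · 27.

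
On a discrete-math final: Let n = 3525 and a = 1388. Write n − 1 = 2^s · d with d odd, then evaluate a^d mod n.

638

n − 1 = 3524 = 2^2 · 881, so s = 2 and d = 881.
By repeated squaring, 1388^881 ≡ 638 (mod 3525).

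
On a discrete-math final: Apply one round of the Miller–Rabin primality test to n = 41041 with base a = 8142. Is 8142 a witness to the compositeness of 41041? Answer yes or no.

yes

n − 1 = 41040 = 2^4 · 2565, so s = 4 and d = 2565.
x_0 = 8142^2565 mod 41041 = 7435.
x_0 is neither 1 nor 41040, so continue squaring.
x_1 = 7435^2 mod 41041 = 38039.
x_2 = 38039^2 mod 41041 = 24025.
x_3 = 24025^2 mod 41041 = 1.
x_3 = 1 but x_2 ≠ ±1, a nontrivial square root of 1 — 8142 is a witness and 41041 is composite.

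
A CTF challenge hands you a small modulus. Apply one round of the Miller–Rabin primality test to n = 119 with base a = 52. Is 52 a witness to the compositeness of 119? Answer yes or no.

yes

n − 1 = 118 = 2^1 · 59, so s = 1 and d = 59.
Repeated squaring mod 119: 52^1 ≡ 52, 52^2 ≡ 86, 52^4 ≡ 18, 52^8 ≡ 86, 52^16 ≡ 18, 52^32 ≡ 86.
59 = 32 + 16 + 8 + 2 + 1, so 52^59 ≡ 86·18·86·86·52 ≡ 103 (mod 119).
x_0 = 52^59 mod 119 = 103.
x_0 ∉ {1, 118} and s = 1, so 52 is a Miller–Rabin witness and 119 is composite.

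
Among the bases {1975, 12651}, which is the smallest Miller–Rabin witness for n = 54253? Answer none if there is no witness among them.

1975

n − 1 = 54252 = 2^2 · 13563, so s = 2 and d = 13563.
Base 1975: x_0 = 1975^13563 mod 54253 = 35602. x_0 is neither 1 nor 54252, so continue squaring. x_1 = 35602^2 mod 54253 = 43818. Reached i = s−1 = 1 without hitting −1: 1975 is a Miller–Rabin witness and 54253 is composite.
Base 12651: x_0 = 12651^13563 mod 54253 = 927. x_0 is neither 1 nor 54252, so continue squaring. x_1 = 927^2 mod 54253 = 45534. Reached i = s−1 = 1 without hitting −1: 12651 is a Miller–Rabin witness and 54253 is composite.
The smallest witness among the given bases is 1975.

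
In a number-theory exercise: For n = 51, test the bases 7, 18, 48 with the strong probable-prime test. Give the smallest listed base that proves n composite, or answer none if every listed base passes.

n − 1 = 50 = 2^1 · 25, so s = 1 and d = 25.
Base 7: x_0 = 7^25 mod 51 = 10. x_0 ∉ {1, 50} and s = 1, so 7 is a Miller–Rabin witness and 51 is composite.
Base 18: x_0 = 18^25 mod 51 = 18. x_0 ∉ {1, 50} and s = 1, so 18 is a Miller–Rabin witness and 51 is composite.
Base 48: x_0 = 48^25 mod 51 = 3. x_0 ∉ {1, 50} and s = 1, so 48 is a Miller–Rabin witness and 51 is composite.
The smallest witness among the given bases is 7.

7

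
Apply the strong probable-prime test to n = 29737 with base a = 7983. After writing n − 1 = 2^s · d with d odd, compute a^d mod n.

20998

n − 1 = 29736 = 2^3 · 3717, so s = 3 and d = 3717.
7983^3717 mod 29737 = 20998.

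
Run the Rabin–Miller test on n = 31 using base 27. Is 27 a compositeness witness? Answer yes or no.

no

n − 1 = 30 = 2^1 · 15, so s = 1 and d = 15.
x_0 = 27^15 mod 31 = 30.
x_0 = 30 ≡ −1, so 27 is not a witness.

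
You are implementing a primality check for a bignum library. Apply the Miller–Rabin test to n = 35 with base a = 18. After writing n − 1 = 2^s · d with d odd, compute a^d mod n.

n − 1 = 34 = 2^1 · 17, so s = 1 and d = 17.
By repeated squaring, 18^17 ≡ 23 (mod 35).

23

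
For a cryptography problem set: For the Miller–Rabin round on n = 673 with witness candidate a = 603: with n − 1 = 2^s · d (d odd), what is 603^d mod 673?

107

n − 1 = 672 = 2^5 · 21, so s = 5 and d = 21.
603^21 mod 673 = 107.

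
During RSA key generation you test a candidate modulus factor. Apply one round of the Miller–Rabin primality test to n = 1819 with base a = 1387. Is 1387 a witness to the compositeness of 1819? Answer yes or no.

n − 1 = 1818 = 2^1 · 909, so s = 1 and d = 909.
x_0 = 1387^909 mod 1819 = 1660.
x_0 ∉ {1, 1818} and s = 1, so 1387 is a Miller–Rabin witness and 1819 is composite.

yes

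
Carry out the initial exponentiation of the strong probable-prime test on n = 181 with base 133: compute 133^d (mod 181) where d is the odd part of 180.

180

n − 1 = 180 = 2^2 · 45, so s = 2 and d = 45.
Repeated squaring mod 181: 133^1 ≡ 133, 133^2 ≡ 132, 133^4 ≡ 48, 133^8 ≡ 132, 133^16 ≡ 48, 133^32 ≡ 132.
45 = 32 + 8 + 4 + 1, so 133^45 ≡ 132·132·48·133 ≡ 180 (mod 181).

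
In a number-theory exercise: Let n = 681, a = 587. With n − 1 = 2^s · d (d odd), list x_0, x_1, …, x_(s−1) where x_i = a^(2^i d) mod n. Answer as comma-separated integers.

356, 70, 133

n − 1 = 680 = 2^3 · 85, so s = 3 and d = 85.
x_0 = 587^85 mod 681 = 356.
x_1 = 356^2 mod 681 = 70.
x_2 = 70^2 mod 681 = 133.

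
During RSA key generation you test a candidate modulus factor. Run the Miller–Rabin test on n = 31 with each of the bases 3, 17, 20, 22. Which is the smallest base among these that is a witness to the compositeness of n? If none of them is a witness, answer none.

none

n − 1 = 30 = 2^1 · 15, so s = 1 and d = 15.
Base 3: x_0 = 3^15 mod 31 = 30. x_0 = 30 ≡ −1, so 3 is not a witness.
Base 17: x_0 = 17^15 mod 31 = 30. x_0 = 30 ≡ −1, so 17 is not a witness.
Base 20: x_0 = 20^15 mod 31 = 1. x_0 = 1, so 20 is not a witness.
Base 22: x_0 = 22^15 mod 31 = 30. x_0 = 30 ≡ −1, so 22 is not a witness.
No listed base is a witness for 31.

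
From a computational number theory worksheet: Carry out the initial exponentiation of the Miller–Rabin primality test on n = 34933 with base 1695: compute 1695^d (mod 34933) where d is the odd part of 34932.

33960

n − 1 = 34932 = 2^2 · 8733, so s = 2 and d = 8733.
Repeated squaring mod 34933: 1695^1 ≡ 1695, 1695^2 ≡ 8519, 1695^4 ≡ 17520, 1695^8 ≡ 29062, 1695^16 ≡ 24703, 1695^32 ≡ 28565, 1695^64 ≡ 29144, 1695^128 ≡ 11774, 1695^256 ≡ 12932, 1695^512 ≡ 12353, 1695^1024 ≡ 9265, 1695^2048 ≡ 9844, 1695^4096 ≡ 194, 1695^8192 ≡ 2703.
8733 = 8192 + 512 + 16 + 8 + 4 + 1, so 1695^8733 ≡ 2703·12353·24703·29062·17520·1695 ≡ 33960 (mod 34933).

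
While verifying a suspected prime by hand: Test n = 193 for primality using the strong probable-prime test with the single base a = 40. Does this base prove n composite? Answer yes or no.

n − 1 = 192 = 2^6 · 3, so s = 6 and d = 3.
x_0 = 40^3 mod 193 = 117.
x_0 is neither 1 nor 192, so continue squaring.
x_1 = 117^2 mod 193 = 179.
x_2 = 179^2 mod 193 = 3.
x_3 = 3^2 mod 193 = 9.
x_4 = 9^2 mod 193 = 81.
x_5 = 81^2 mod 193 = 192.
x_5 ≡ −1, so 40 is not a witness.

no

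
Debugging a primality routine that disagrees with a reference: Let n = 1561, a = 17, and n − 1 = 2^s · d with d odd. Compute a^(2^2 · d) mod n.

1345

n − 1 = 1560 = 2^3 · 195, so s = 3 and d = 195.
x_0 = 17^195 mod 1561 = 1371.
x_1 = 1371^2 mod 1561 = 197.
x_2 = 197^2 mod 1561 = 1345.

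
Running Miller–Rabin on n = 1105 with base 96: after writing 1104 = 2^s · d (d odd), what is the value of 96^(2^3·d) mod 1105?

n − 1 = 1104 = 2^4 · 69, so s = 4 and d = 69.
x_0 = 96^69 mod 1105 = 486.
x_1 = 486^2 mod 1105 = 831.
x_2 = 831^2 mod 1105 = 1041.
x_3 = 1041^2 mod 1105 = 781.

781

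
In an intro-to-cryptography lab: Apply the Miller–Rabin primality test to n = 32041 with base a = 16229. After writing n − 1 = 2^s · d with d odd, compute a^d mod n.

32040

n − 1 = 32040 = 2^3 · 4005, so s = 3 and d = 4005.
16229^4005 mod 32041 = 32040.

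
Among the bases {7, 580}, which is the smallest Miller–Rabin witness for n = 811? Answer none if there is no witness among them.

none

n − 1 = 810 = 2^1 · 405, so s = 1 and d = 405.
Base 7: x_0 = 7^405 mod 811 = 1. x_0 = 1, so 7 is not a witness.
Base 580: x_0 = 580^405 mod 811 = 1. x_0 = 1, so 580 is not a witness.
No listed base is a witness for 811.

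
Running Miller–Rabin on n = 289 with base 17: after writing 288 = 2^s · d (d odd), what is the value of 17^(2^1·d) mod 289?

n − 1 = 288 = 2^5 · 9, so s = 5 and d = 9.
x_0 = 17^9 mod 289 = 0.
x_1 = 0^2 mod 289 = 0.

0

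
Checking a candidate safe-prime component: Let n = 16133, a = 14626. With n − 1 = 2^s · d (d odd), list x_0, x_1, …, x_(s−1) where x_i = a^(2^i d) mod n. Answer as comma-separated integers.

14626, 12429

n − 1 = 16132 = 2^2 · 4033, so s = 2 and d = 4033.
x_0 = 14626^4033 mod 16133 = 14626.
x_1 = 14626^2 mod 16133 = 12429.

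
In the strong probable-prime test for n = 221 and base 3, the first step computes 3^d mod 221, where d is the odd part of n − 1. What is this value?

n − 1 = 220 = 2^2 · 55, so s = 2 and d = 55.
3^55 mod 221 = 198.

198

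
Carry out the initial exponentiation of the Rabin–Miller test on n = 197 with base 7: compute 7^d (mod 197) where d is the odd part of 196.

n − 1 = 196 = 2^2 · 49, so s = 2 and d = 49.
Repeated squaring mod 197: 7^1 ≡ 7, 7^2 ≡ 49, 7^4 ≡ 37, 7^8 ≡ 187, 7^16 ≡ 100, 7^32 ≡ 150.
49 = 32 + 16 + 1, so 7^49 ≡ 150·100·7 ≡ 196 (mod 197).

196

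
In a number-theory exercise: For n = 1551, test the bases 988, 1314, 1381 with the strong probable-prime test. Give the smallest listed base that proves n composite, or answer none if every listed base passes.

n − 1 = 1550 = 2^1 · 775, so s = 1 and d = 775.
Base 988: x_0 = 988^775 mod 1551 = 1. x_0 = 1, so 988 is not a witness.
Base 1314: x_0 = 1314^775 mod 1551 = 969. x_0 ∉ {1, 1550} and s = 1, so 1314 is a Miller–Rabin witness and 1551 is composite.
Base 1381: x_0 = 1381^775 mod 1551 = 901. x_0 ∉ {1, 1550} and s = 1, so 1381 is a Miller–Rabin witness and 1551 is composite.
The smallest witness among the given bases is 1314.

1314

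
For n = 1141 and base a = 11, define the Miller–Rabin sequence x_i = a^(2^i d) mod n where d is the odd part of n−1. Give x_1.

n − 1 = 1140 = 2^2 · 285, so s = 2 and d = 285.
x_0 = 11^285 mod 1141 = 953.
x_1 = 953^2 mod 1141 = 1114.

1114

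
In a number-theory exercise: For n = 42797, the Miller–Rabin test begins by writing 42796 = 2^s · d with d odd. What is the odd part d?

10699

Halving: 42796 → 21398 → 10699; 10699 is odd.
So 42796 = 2^2 · 10699.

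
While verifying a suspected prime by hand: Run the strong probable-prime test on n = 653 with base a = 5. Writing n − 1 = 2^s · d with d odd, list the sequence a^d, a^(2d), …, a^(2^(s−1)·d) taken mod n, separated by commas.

149, 652

n − 1 = 652 = 2^2 · 163, so s = 2 and d = 163.
x_0 = 5^163 mod 653 = 149.
x_1 = 149^2 mod 653 = 652.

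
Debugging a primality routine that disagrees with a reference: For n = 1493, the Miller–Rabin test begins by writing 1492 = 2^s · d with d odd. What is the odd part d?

Halving: 1492 → 746 → 373; 373 is odd.
So 1492 = 2^2 · 373.

373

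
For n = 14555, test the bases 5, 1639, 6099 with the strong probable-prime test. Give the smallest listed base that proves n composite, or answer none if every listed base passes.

n − 1 = 14554 = 2^1 · 7277, so s = 1 and d = 7277.
Base 5: x_0 = 5^7277 mod 14555 = 4285. x_0 ∉ {1, 14554} and s = 1, so 5 is a Miller–Rabin witness and 14555 is composite.
Base 1639: x_0 = 1639^7277 mod 14555 = 12094. x_0 ∉ {1, 14554} and s = 1, so 1639 is a Miller–Rabin witness and 14555 is composite.
Base 6099: x_0 = 6099^7277 mod 14555 = 5189. x_0 ∉ {1, 14554} and s = 1, so 6099 is a Miller–Rabin witness and 14555 is composite.
The smallest witness among the given bases is 5.

5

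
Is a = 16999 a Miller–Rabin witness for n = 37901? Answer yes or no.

n − 1 = 37900 = 2^2 · 9475, so s = 2 and d = 9475.
Repeated squaring mod 37901: 16999^1 ≡ 16999, 16999^2 ≡ 8777, 16999^4 ≡ 20897, 16999^8 ≡ 27188, 16999^16 ≡ 4141, 16999^32 ≡ 16629, 16999^64 ≡ 35846, 16999^128 ≡ 16014, 16999^256 ≡ 10030, 16999^512 ≡ 11646, 16999^1024 ≡ 19538, 16999^2048 ≡ 32473, 16999^4096 ≡ 14107, 16999^8192 ≡ 27199.
9475 = 8192 + 1024 + 256 + 2 + 1, so 16999^9475 ≡ 27199·19538·10030·8777·16999 ≡ 37900 (mod 37901).
x_0 = 16999^9475 mod 37901 = 37900.
x_0 = 37900 ≡ −1, so 16999 is not a witness.

no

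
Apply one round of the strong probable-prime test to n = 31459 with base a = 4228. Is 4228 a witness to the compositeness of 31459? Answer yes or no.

n − 1 = 31458 = 2^1 · 15729, so s = 1 and d = 15729.
Repeated squaring mod 31459: 4228^1 ≡ 4228, 4228^2 ≡ 7272, 4228^4 ≡ 30864, 4228^8 ≡ 7976, 4228^16 ≡ 6478, 4228^32 ≡ 29637, 4228^64 ≡ 16489, 4228^128 ≡ 18443, 4228^256 ≡ 9541, 4228^512 ≡ 19794, 4228^1024 ≡ 12050, 4228^2048 ≡ 19215, 4228^4096 ≡ 13401, 4228^8192 ≡ 18829.
15729 = 8192 + 4096 + 2048 + 1024 + 256 + 64 + 32 + 16 + 1, so 4228^15729 ≡ 18829·13401·19215·12050·9541·16489·29637·6478·4228 ≡ 15261 (mod 31459).
x_0 = 4228^15729 mod 31459 = 15261.
x_0 ∉ {1, 31458} and s = 1, so 4228 is a Miller–Rabin witness and 31459 is composite.

yes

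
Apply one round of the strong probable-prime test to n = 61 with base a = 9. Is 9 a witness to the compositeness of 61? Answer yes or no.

no

n − 1 = 60 = 2^2 · 15, so s = 2 and d = 15.
Repeated squaring mod 61: 9^1 ≡ 9, 9^2 ≡ 20, 9^4 ≡ 34, 9^8 ≡ 58.
15 = 8 + 4 + 2 + 1, so 9^15 ≡ 58·34·20·9 ≡ 1 (mod 61).
x_0 = 9^15 mod 61 = 1.
x_0 = 1, so 9 is not a witness.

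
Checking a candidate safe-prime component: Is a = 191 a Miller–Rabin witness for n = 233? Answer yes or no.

no

n − 1 = 232 = 2^3 · 29, so s = 3 and d = 29.
x_0 = 191^29 mod 233 = 136.
x_0 is neither 1 nor 232, so continue squaring.
x_1 = 136^2 mod 233 = 89.
x_2 = 89^2 mod 233 = 232.
x_2 ≡ −1, so 191 is not a witness.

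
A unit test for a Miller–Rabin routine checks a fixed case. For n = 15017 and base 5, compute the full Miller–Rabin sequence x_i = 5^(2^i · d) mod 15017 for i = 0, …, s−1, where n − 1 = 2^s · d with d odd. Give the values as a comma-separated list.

n − 1 = 15016 = 2^3 · 1877, so s = 3 and d = 1877.
x_0 = 5^1877 mod 15017 = 8826.
x_1 = 8826^2 mod 15017 = 5097.
x_2 = 5097^2 mod 15017 = 15016.

8826, 5097, 15016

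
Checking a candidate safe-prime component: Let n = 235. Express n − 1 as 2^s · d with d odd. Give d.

117

Halving: 234 → 117; 117 is odd.
So 234 = 2^1 · 117.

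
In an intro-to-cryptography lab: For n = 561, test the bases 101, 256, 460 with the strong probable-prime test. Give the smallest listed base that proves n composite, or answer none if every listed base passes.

none

n − 1 = 560 = 2^4 · 35, so s = 4 and d = 35.
Base 101: x_0 = 101^35 mod 561 = 560. x_0 = 560 ≡ −1, so 101 is not a witness.
Base 256: x_0 = 256^35 mod 561 = 1. x_0 = 1, so 256 is not a witness.
Base 460: x_0 = 460^35 mod 561 = 1. x_0 = 1, so 460 is not a witness.
No listed base is a witness for 561.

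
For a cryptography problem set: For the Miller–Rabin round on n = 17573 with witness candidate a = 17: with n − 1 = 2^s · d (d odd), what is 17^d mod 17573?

16189

n − 1 = 17572 = 2^2 · 4393, so s = 2 and d = 4393.
17^4393 mod 17573 = 16189.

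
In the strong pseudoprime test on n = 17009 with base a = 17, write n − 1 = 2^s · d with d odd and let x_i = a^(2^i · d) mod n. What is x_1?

n − 1 = 17008 = 2^4 · 1063, so s = 4 and d = 1063.
x_0 = 17^1063 mod 17009 = 490.
x_1 = 490^2 mod 17009 = 1974.

1974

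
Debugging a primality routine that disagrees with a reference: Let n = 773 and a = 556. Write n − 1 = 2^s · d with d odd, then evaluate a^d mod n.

n − 1 = 772 = 2^2 · 193, so s = 2 and d = 193.
Repeated squaring mod 773: 556^1 ≡ 556, 556^2 ≡ 709, 556^4 ≡ 231, 556^8 ≡ 24, 556^16 ≡ 576, 556^32 ≡ 159, 556^64 ≡ 545, 556^128 ≡ 193.
193 = 128 + 64 + 1, so 556^193 ≡ 193·545·556 ≡ 772 (mod 773).

772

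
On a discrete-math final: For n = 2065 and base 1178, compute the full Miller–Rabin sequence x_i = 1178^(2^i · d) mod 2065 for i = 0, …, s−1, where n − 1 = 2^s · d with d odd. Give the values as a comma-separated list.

n − 1 = 2064 = 2^4 · 129, so s = 4 and d = 129.
x_0 = 1178^129 mod 2065 = 953.
x_1 = 953^2 mod 2065 = 1674.
x_2 = 1674^2 mod 2065 = 71.
x_3 = 71^2 mod 2065 = 911.

953, 1674, 71, 911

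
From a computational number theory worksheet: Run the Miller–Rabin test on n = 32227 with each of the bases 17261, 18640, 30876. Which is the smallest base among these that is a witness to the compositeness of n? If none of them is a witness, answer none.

17261

n − 1 = 32226 = 2^1 · 16113, so s = 1 and d = 16113.
Base 17261: x_0 = 17261^16113 mod 32227 = 3353. x_0 ∉ {1, 32226} and s = 1, so 17261 is a Miller–Rabin witness and 32227 is composite.
Base 18640: x_0 = 18640^16113 mod 32227 = 14646. x_0 ∉ {1, 32226} and s = 1, so 18640 is a Miller–Rabin witness and 32227 is composite.
Base 30876: x_0 = 30876^16113 mod 32227 = 25988. x_0 ∉ {1, 32226} and s = 1, so 30876 is a Miller–Rabin witness and 32227 is composite.
The smallest witness among the given bases is 17261.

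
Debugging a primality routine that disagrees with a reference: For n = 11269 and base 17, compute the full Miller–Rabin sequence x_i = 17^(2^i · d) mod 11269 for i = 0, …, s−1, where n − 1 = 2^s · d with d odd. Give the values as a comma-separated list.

4461, 10736

n − 1 = 11268 = 2^2 · 2817, so s = 2 and d = 2817.
x_0 = 17^2817 mod 11269 = 4461.
x_1 = 4461^2 mod 11269 = 10736.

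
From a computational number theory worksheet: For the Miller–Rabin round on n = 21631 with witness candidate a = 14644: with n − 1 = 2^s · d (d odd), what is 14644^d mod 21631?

n − 1 = 21630 = 2^1 · 10815, so s = 1 and d = 10815.
Repeated squaring mod 21631: 14644^1 ≡ 14644, 14644^2 ≡ 18633, 14644^4 ≡ 11139, 14644^8 ≡ 1905, 14644^16 ≡ 16648, 14644^32 ≡ 19532, 14644^64 ≡ 14708, 14644^128 ≡ 15264, 14644^256 ≡ 2195, 14644^512 ≡ 15943, 14644^1024 ≡ 14999, 14644^2048 ≡ 7601, 14644^4096 ≡ 20431, 14644^8192 ≡ 12354.
10815 = 8192 + 2048 + 512 + 32 + 16 + 8 + 4 + 2 + 1, so 14644^10815 ≡ 12354·7601·15943·19532·16648·1905·11139·18633·14644 ≡ 2728 (mod 21631).

2728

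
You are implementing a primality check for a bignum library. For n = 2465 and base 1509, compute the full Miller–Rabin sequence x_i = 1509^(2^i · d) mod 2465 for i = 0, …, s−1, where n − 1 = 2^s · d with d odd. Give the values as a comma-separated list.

n − 1 = 2464 = 2^5 · 77, so s = 5 and d = 77.
x_0 = 1509^77 mod 2465 = 1509.
x_1 = 1509^2 mod 2465 = 1886.
x_2 = 1886^2 mod 2465 = 1.
x_3 = 1^2 mod 2465 = 1.
x_4 = 1^2 mod 2465 = 1.

1509, 1886, 1, 1, 1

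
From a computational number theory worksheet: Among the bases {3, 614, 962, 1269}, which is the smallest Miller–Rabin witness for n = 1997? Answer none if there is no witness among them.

n − 1 = 1996 = 2^2 · 499, so s = 2 and d = 499.
Base 3: x_0 = 3^499 mod 1997 = 412. x_0 is neither 1 nor 1996, so continue squaring. x_1 = 412^2 mod 1997 = 1996. x_1 ≡ −1, so 3 is not a witness.
Base 614: x_0 = 614^499 mod 1997 = 412. x_0 is neither 1 nor 1996, so continue squaring. x_1 = 412^2 mod 1997 = 1996. x_1 ≡ −1, so 614 is not a witness.
Base 962: x_0 = 962^499 mod 1997 = 1996. x_0 = 1996 ≡ −1, so 962 is not a witness.
Base 1269: x_0 = 1269^499 mod 1997 = 1. x_0 = 1, so 1269 is not a witness.
No listed base is a witness for 1997.

none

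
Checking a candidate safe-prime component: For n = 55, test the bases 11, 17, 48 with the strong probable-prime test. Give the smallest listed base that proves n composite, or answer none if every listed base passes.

11

n − 1 = 54 = 2^1 · 27, so s = 1 and d = 27.
Base 11: x_0 = 11^27 mod 55 = 11. x_0 ∉ {1, 54} and s = 1, so 11 is a Miller–Rabin witness and 55 is composite.
Base 17: x_0 = 17^27 mod 55 = 8. x_0 ∉ {1, 54} and s = 1, so 17 is a Miller–Rabin witness and 55 is composite.
Base 48: x_0 = 48^27 mod 55 = 27. x_0 ∉ {1, 54} and s = 1, so 48 is a Miller–Rabin witness and 55 is composite.
The smallest witness among the given bases is 11.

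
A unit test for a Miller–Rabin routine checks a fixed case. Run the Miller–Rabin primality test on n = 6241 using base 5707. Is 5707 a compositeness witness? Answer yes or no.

yes

n − 1 = 6240 = 2^5 · 195, so s = 5 and d = 195.
x_0 = 5707^195 mod 6241 = 4504.
x_0 is neither 1 nor 6240, so continue squaring.
x_1 = 4504^2 mod 6241 = 2766.
x_2 = 2766^2 mod 6241 = 5531.
x_3 = 5531^2 mod 6241 = 4820.
x_4 = 4820^2 mod 6241 = 3398.
Reached i = s−1 = 4 without hitting −1: 5707 is a Miller–Rabin witness and 6241 is composite.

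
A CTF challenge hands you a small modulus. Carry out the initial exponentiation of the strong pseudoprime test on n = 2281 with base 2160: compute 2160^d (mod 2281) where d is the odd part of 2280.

n − 1 = 2280 = 2^3 · 285, so s = 3 and d = 285.
Repeated squaring mod 2281: 2160^1 ≡ 2160, 2160^2 ≡ 955, 2160^4 ≡ 1906, 2160^8 ≡ 1484, 2160^16 ≡ 1091, 2160^32 ≡ 1880, 2160^64 ≡ 1131, 2160^128 ≡ 1801, 2160^256 ≡ 19.
285 = 256 + 16 + 8 + 4 + 1, so 2160^285 ≡ 19·1091·1484·1906·2160 ≡ 2280 (mod 2281).

2280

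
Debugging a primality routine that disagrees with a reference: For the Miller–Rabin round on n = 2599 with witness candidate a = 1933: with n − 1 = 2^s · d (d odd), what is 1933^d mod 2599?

2393

n − 1 = 2598 = 2^1 · 1299, so s = 1 and d = 1299.
Repeated squaring mod 2599: 1933^1 ≡ 1933, 1933^2 ≡ 1726, 1933^4 ≡ 622, 1933^8 ≡ 2232, 1933^16 ≡ 2140, 1933^32 ≡ 162, 1933^64 ≡ 254, 1933^128 ≡ 2140, 1933^256 ≡ 162, 1933^512 ≡ 254, 1933^1024 ≡ 2140.
1299 = 1024 + 256 + 16 + 2 + 1, so 1933^1299 ≡ 2140·162·2140·1726·1933 ≡ 2393 (mod 2599).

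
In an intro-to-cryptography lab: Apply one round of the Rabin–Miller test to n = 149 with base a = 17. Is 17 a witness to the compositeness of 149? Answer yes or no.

n − 1 = 148 = 2^2 · 37, so s = 2 and d = 37.
Repeated squaring mod 149: 17^1 ≡ 17, 17^2 ≡ 140, 17^4 ≡ 81, 17^8 ≡ 5, 17^16 ≡ 25, 17^32 ≡ 29.
37 = 32 + 4 + 1, so 17^37 ≡ 29·81·17 ≡ 1 (mod 149).
x_0 = 17^37 mod 149 = 1.
x_0 = 1, so 17 is not a witness.

no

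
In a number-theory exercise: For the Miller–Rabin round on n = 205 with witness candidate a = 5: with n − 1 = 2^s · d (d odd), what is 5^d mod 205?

200

n − 1 = 204 = 2^2 · 51, so s = 2 and d = 51.
Repeated squaring mod 205: 5^1 ≡ 5, 5^2 ≡ 25, 5^4 ≡ 10, 5^8 ≡ 100, 5^16 ≡ 160, 5^32 ≡ 180.
51 = 32 + 16 + 2 + 1, so 5^51 ≡ 180·160·25·5 ≡ 200 (mod 205).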